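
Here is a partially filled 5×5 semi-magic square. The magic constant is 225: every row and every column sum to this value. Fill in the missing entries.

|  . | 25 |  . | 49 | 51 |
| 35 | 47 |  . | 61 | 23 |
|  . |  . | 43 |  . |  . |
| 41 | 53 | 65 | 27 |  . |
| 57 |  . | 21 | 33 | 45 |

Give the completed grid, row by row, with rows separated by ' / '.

Row 2 needs 225; the known cells sum to 166, so (2,3) = 59.
From row 4, 225 − (41 + 53 + 65 + 27) gives (4,5) = 39.
Row 5: 57 + 21 + 33 + 45 + ? = 225, so (5,2) = 69.
From column 2, 225 − (25 + 47 + 53 + 69) gives (3,2) = 31.
Column 3 must total 225; the given cells sum to 188, so (1,3) = 37.
The remaining cell in column 4 is (3,4) = 225 − 170 = 55.
Using column 5: 51 + 23 + 39 + 45 + ? → (3,5) = 225 − 158 = 67.
Row 1 needs 225; the known cells sum to 162, so (1,1) = 63.
The remaining cell in row 3 is (3,1) = 225 − 196 = 29.

63 25 37 49 51 / 35 47 59 61 23 / 29 31 43 55 67 / 41 53 65 27 39 / 57 69 21 33 45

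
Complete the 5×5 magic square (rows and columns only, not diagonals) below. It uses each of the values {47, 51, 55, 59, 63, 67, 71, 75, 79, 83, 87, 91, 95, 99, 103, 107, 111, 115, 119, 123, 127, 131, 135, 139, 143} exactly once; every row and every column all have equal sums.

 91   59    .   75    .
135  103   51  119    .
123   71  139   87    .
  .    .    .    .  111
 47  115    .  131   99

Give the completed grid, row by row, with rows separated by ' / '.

The 25 entries sum to 2375, so each line sums to 2375/5 = 475.
Using row 2: 135 + 103 + 51 + 119 + ? → (2,5) = 475 − 408 = 67.
Row 3 must total 475; the given cells sum to 420, so (3,5) = 55.
Using row 5: 47 + 115 + 131 + 99 + ? → (5,3) = 475 − 392 = 83.
From column 1, 475 − (91 + 135 + 123 + 47) gives (4,1) = 79.
From column 2, 475 − (59 + 103 + 71 + 115) gives (4,2) = 127.
Column 4 needs 475; the known cells sum to 412, so (4,4) = 63.
Using column 5: 67 + 55 + 111 + 99 + ? → (1,5) = 475 − 332 = 143.
Row 1 must total 475; the given cells sum to 368, so (1,3) = 107.
Row 4 needs 475; the known cells sum to 380, so (4,3) = 95.

91 59 107 75 143 / 135 103 51 119 67 / 123 71 139 87 55 / 79 127 95 63 111 / 47 115 83 131 99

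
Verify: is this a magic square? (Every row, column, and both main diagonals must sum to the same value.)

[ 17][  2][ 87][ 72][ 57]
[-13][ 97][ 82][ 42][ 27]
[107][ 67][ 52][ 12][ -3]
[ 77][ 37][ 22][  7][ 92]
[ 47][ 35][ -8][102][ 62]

Row 1: 17 + 2 + 87 + 72 + 57 = 235.
Row 2: -13 + 97 + 82 + 42 + 27 = 235.
Row 3: 107 + 67 + 52 + 12 + (-3) = 235.
Row 4: 77 + 37 + 22 + 7 + 92 = 235.
Row 5: 47 + 35 + (-8) + 102 + 62 = 238.
Column 1: 17 + (-13) + 107 + 77 + 47 = 235.
Column 2: 2 + 97 + 67 + 37 + 35 = 238.
Column 3: 87 + 82 + 52 + 22 + (-8) = 235.
Column 4: 72 + 42 + 12 + 7 + 102 = 235.
Column 5: 57 + 27 + (-3) + 92 + 62 = 235.
Main diagonal: 17 + 97 + 52 + 7 + 62 = 235.
Anti-diagonal: 57 + 42 + 52 + 37 + 47 = 235.

No — column 1 sums to 235 but column 2 sums to 238.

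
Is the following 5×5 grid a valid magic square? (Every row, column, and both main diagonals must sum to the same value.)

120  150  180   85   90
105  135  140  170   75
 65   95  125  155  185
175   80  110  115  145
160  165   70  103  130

Row 1: 120 + 150 + 180 + 85 + 90 = 625.
Row 2: 105 + 135 + 140 + 170 + 75 = 625.
Row 3: 65 + 95 + 125 + 155 + 185 = 625.
Row 4: 175 + 80 + 110 + 115 + 145 = 625.
Row 5: 160 + 165 + 70 + 103 + 130 = 628.
Column 1: 120 + 105 + 65 + 175 + 160 = 625.
Column 2: 150 + 135 + 95 + 80 + 165 = 625.
Column 3: 180 + 140 + 125 + 110 + 70 = 625.
Column 4: 85 + 170 + 155 + 115 + 103 = 628.
Column 5: 90 + 75 + 185 + 145 + 130 = 625.
Main diagonal: 120 + 135 + 125 + 115 + 130 = 625.
Anti-diagonal: 90 + 170 + 125 + 80 + 160 = 625.

No — column 4 sums to 628 but column 1 sums to 625.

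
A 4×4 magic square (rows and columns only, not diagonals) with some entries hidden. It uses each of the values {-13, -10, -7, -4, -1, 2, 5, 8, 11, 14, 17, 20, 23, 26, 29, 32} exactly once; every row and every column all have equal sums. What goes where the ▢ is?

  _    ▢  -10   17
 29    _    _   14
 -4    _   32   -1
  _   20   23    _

5

The 16 entries sum to 152, so each line sums to 152/4 = 38.
Row 3 must total 38; the given cells sum to 27, so (3,2) = 11.
From column 3, 38 − (-10 + 32 + 23) gives (2,3) = -7.
Column 4: 17 + 14 + (-1) + ? = 38, so (4,4) = 8.
From row 2, 38 − (29 + (-7) + 14) gives (2,2) = 2.
Row 4 needs 38; the known cells sum to 51, so (4,1) = -13.
Column 1: 29 + (-4) + (-13) + ? = 38, so (1,1) = 26.
Column 2 needs 38; the known cells sum to 33, so (1,2) = 5.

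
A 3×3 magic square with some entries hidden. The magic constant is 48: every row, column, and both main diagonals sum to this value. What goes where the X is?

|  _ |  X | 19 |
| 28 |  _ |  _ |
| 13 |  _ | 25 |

22

Using row 3: 13 + 25 + ? → (3,2) = 48 − 38 = 10.
The remaining cell in column 1 is (1,1) = 48 − 41 = 7.
Column 3 needs 48; the known cells sum to 44, so (2,3) = 4.
The remaining cell in main diagonal is (2,2) = 48 − 32 = 16.
The remaining cell in row 1 is (1,2) = 48 − 26 = 22.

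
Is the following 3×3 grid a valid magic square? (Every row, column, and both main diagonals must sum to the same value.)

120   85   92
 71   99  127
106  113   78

Row 1: 120 + 85 + 92 = 297.
Row 2: 71 + 99 + 127 = 297.
Row 3: 106 + 113 + 78 = 297.
Column 1: 120 + 71 + 106 = 297.
Column 2: 85 + 99 + 113 = 297.
Column 3: 92 + 127 + 78 = 297.
Main diagonal: 120 + 99 + 78 = 297.
Anti-diagonal: 92 + 99 + 106 = 297.
All lines sum to 297.

Yes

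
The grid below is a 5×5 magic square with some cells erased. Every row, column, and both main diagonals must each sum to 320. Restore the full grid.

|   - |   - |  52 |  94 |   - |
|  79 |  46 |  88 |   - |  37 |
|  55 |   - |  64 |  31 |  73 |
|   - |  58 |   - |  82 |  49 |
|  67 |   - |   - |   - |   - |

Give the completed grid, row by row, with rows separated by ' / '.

The remaining cell in row 2 is (2,4) = 320 − 250 = 70.
The remaining cell in row 3 is (3,2) = 320 − 223 = 97.
Column 4 must total 320; the given cells sum to 277, so (5,4) = 43.
From anti-diagonal, 320 − (70 + 64 + 58 + 67) gives (1,5) = 61.
Column 5 must total 320; the given cells sum to 220, so (5,5) = 100.
Using main diagonal: 46 + 64 + 82 + 100 + ? → (1,1) = 320 − 292 = 28.
Row 1 needs 320; the known cells sum to 235, so (1,2) = 85.
Using column 1: 28 + 79 + 55 + 67 + ? → (4,1) = 320 − 229 = 91.
Using column 2: 85 + 46 + 97 + 58 + ? → (5,2) = 320 − 286 = 34.
The remaining cell in row 4 is (4,3) = 320 − 280 = 40.
The remaining cell in row 5 is (5,3) = 320 − 244 = 76.

28 85 52 94 61 / 79 46 88 70 37 / 55 97 64 31 73 / 91 58 40 82 49 / 67 34 76 43 100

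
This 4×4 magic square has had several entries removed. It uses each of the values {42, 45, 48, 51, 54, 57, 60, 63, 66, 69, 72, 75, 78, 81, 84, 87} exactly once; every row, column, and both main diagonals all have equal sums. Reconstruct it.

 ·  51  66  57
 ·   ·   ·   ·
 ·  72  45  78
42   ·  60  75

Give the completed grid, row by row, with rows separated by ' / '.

84 51 66 57 / 69 54 87 48 / 63 72 45 78 / 42 81 60 75

The 16 entries sum to 1032, so each line sums to 1032/4 = 258.
The remaining cell in row 1 is (1,1) = 258 − 174 = 84.
Row 3 must total 258; the given cells sum to 195, so (3,1) = 63.
From row 4, 258 − (42 + 60 + 75) gives (4,2) = 81.
Column 1 must total 258; the given cells sum to 189, so (2,1) = 69.
Column 2 needs 258; the known cells sum to 204, so (2,2) = 54.
Column 3 needs 258; the known cells sum to 171, so (2,3) = 87.
The remaining cell in column 4 is (2,4) = 258 − 210 = 48.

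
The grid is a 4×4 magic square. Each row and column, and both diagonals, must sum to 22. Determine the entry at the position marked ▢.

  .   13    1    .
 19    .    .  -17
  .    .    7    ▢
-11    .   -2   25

Using row 4: -11 + (-2) + 25 + ? → (4,2) = 22 − 12 = 10.
Using column 3: 1 + 7 + (-2) + ? → (2,3) = 22 − 6 = 16.
Row 2: 19 + 16 + (-17) + ? = 22, so (2,2) = 4.
Using column 2: 13 + 4 + 10 + ? → (3,2) = 22 − 27 = -5.
Using main diagonal: 4 + 7 + 25 + ? → (1,1) = 22 − 36 = -14.
Anti-diagonal must total 22; the given cells sum to 0, so (1,4) = 22.
From column 1, 22 − (-14 + 19 + (-11)) gives (3,1) = 28.
From column 4, 22 − (22 + (-17) + 25) gives (3,4) = -8.

-8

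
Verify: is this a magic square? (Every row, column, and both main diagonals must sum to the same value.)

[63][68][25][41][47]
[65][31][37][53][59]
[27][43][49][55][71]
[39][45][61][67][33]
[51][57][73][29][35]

No — row 1 sums to 244 but column 5 sums to 245.

Row 1: 63 + 68 + 25 + 41 + 47 = 244.
Row 2: 65 + 31 + 37 + 53 + 59 = 245.
Row 3: 27 + 43 + 49 + 55 + 71 = 245.
Row 4: 39 + 45 + 61 + 67 + 33 = 245.
Row 5: 51 + 57 + 73 + 29 + 35 = 245.
Column 1: 63 + 65 + 27 + 39 + 51 = 245.
Column 2: 68 + 31 + 43 + 45 + 57 = 244.
Column 3: 25 + 37 + 49 + 61 + 73 = 245.
Column 4: 41 + 53 + 55 + 67 + 29 = 245.
Column 5: 47 + 59 + 71 + 33 + 35 = 245.
Main diagonal: 63 + 31 + 49 + 67 + 35 = 245.
Anti-diagonal: 47 + 53 + 49 + 45 + 51 = 245.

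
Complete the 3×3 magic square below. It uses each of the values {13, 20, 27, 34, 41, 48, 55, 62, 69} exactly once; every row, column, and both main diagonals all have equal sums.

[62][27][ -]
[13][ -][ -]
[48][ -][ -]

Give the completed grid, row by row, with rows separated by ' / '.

The 9 entries sum to 369, so each line sums to 369/3 = 123.
Row 1: 62 + 27 + ? = 123, so (1,3) = 34.
Anti-diagonal needs 123; the known cells sum to 82, so (2,2) = 41.
Row 2: 13 + 41 + ? = 123, so (2,3) = 69.
The remaining cell in column 2 is (3,2) = 123 − 68 = 55.
Column 3: 34 + 69 + ? = 123, so (3,3) = 20.

62 27 34 / 13 41 69 / 48 55 20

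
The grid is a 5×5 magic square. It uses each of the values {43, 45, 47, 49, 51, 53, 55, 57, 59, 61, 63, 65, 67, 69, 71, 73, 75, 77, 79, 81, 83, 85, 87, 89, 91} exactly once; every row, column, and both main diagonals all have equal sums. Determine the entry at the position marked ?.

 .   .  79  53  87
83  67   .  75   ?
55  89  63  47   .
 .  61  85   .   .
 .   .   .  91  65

The 25 entries sum to 1675, so each line sums to 1675/5 = 335.
Row 3: 55 + 89 + 63 + 47 + ? = 335, so (3,5) = 81.
The remaining cell in column 4 is (4,4) = 335 − 266 = 69.
Main diagonal needs 335; the known cells sum to 264, so (1,1) = 71.
The remaining cell in anti-diagonal is (5,1) = 335 − 286 = 49.
Row 1 must total 335; the given cells sum to 290, so (1,2) = 45.
The remaining cell in column 1 is (4,1) = 335 − 258 = 77.
The remaining cell in column 2 is (5,2) = 335 − 262 = 73.
Row 4: 77 + 61 + 85 + 69 + ? = 335, so (4,5) = 43.
Row 5 needs 335; the known cells sum to 278, so (5,3) = 57.
From column 3, 335 − (79 + 63 + 85 + 57) gives (2,3) = 51.
The remaining cell in column 5 is (2,5) = 335 − 276 = 59.

59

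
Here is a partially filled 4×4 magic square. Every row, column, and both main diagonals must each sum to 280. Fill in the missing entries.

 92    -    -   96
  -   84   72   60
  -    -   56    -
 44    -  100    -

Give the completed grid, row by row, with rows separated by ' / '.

The remaining cell in row 2 is (2,1) = 280 − 216 = 64.
Using column 1: 92 + 64 + 44 + ? → (3,1) = 280 − 200 = 80.
Column 3 needs 280; the known cells sum to 228, so (1,3) = 52.
Main diagonal: 92 + 84 + 56 + ? = 280, so (4,4) = 48.
Anti-diagonal must total 280; the given cells sum to 212, so (3,2) = 68.
The remaining cell in row 1 is (1,2) = 280 − 240 = 40.
From row 3, 280 − (80 + 68 + 56) gives (3,4) = 76.
From row 4, 280 − (44 + 100 + 48) gives (4,2) = 88.

92 40 52 96 / 64 84 72 60 / 80 68 56 76 / 44 88 100 48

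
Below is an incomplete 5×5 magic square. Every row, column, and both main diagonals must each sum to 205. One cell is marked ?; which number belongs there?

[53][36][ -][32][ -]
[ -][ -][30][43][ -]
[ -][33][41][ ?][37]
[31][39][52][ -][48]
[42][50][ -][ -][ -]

49

The remaining cell in row 4 is (4,4) = 205 − 170 = 35.
Using column 2: 36 + 33 + 39 + 50 + ? → (2,2) = 205 − 158 = 47.
The remaining cell in main diagonal is (5,5) = 205 − 176 = 29.
From anti-diagonal, 205 − (43 + 41 + 39 + 42) gives (1,5) = 40.
Row 1 must total 205; the given cells sum to 161, so (1,3) = 44.
Column 3: 44 + 30 + 41 + 52 + ? = 205, so (5,3) = 38.
Using column 5: 40 + 37 + 48 + 29 + ? → (2,5) = 205 − 154 = 51.
From row 2, 205 − (47 + 30 + 43 + 51) gives (2,1) = 34.
Using row 5: 42 + 50 + 38 + 29 + ? → (5,4) = 205 − 159 = 46.
Column 1 needs 205; the known cells sum to 160, so (3,1) = 45.
From column 4, 205 − (32 + 43 + 35 + 46) gives (3,4) = 49.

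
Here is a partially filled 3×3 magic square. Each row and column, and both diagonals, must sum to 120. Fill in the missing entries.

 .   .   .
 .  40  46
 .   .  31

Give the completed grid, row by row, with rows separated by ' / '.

Row 2 needs 120; the known cells sum to 86, so (2,1) = 34.
Using column 3: 46 + 31 + ? → (1,3) = 120 − 77 = 43.
Using main diagonal: 40 + 31 + ? → (1,1) = 120 − 71 = 49.
Using anti-diagonal: 43 + 40 + ? → (3,1) = 120 − 83 = 37.
Row 1: 49 + 43 + ? = 120, so (1,2) = 28.
Row 3 needs 120; the known cells sum to 68, so (3,2) = 52.

49 28 43 / 34 40 46 / 37 52 31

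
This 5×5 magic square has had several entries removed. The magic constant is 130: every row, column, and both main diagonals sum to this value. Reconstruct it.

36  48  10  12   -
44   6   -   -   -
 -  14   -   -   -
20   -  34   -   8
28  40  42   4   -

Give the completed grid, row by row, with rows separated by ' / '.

Using row 1: 36 + 48 + 10 + 12 + ? → (1,5) = 130 − 106 = 24.
Using row 5: 28 + 40 + 42 + 4 + ? → (5,5) = 130 − 114 = 16.
Column 1 must total 130; the given cells sum to 128, so (3,1) = 2.
Column 2: 48 + 6 + 14 + 40 + ? = 130, so (4,2) = 22.
Row 4 needs 130; the known cells sum to 84, so (4,4) = 46.
The remaining cell in main diagonal is (3,3) = 130 − 104 = 26.
Anti-diagonal: 24 + 26 + 22 + 28 + ? = 130, so (2,4) = 30.
From column 3, 130 − (10 + 26 + 34 + 42) gives (2,3) = 18.
The remaining cell in column 4 is (3,4) = 130 − 92 = 38.
Row 2 needs 130; the known cells sum to 98, so (2,5) = 32.
The remaining cell in row 3 is (3,5) = 130 − 80 = 50.

36 48 10 12 24 / 44 6 18 30 32 / 2 14 26 38 50 / 20 22 34 46 8 / 28 40 42 4 16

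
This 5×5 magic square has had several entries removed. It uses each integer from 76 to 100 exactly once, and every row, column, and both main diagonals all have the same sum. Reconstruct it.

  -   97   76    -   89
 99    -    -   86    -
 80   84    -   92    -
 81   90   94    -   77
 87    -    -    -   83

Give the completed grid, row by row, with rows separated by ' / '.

93 97 76 85 89 / 99 78 82 86 95 / 80 84 88 92 96 / 81 90 94 98 77 / 87 91 100 79 83

The entries are 76 through 100, which sum to 2200, so each line sums to 2200/5 = 440.
Row 4: 81 + 90 + 94 + 77 + ? = 440, so (4,4) = 98.
Column 1 needs 440; the known cells sum to 347, so (1,1) = 93.
Anti-diagonal must total 440; the given cells sum to 352, so (3,3) = 88.
Row 1 needs 440; the known cells sum to 355, so (1,4) = 85.
The remaining cell in row 3 is (3,5) = 440 − 344 = 96.
Using column 4: 85 + 86 + 92 + 98 + ? → (5,4) = 440 − 361 = 79.
From column 5, 440 − (89 + 96 + 77 + 83) gives (2,5) = 95.
Main diagonal must total 440; the given cells sum to 362, so (2,2) = 78.
The remaining cell in row 2 is (2,3) = 440 − 358 = 82.
The remaining cell in column 2 is (5,2) = 440 − 349 = 91.
Column 3 needs 440; the known cells sum to 340, so (5,3) = 100.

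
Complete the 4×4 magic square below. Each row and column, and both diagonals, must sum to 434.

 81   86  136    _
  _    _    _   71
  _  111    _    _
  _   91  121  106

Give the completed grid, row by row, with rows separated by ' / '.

The remaining cell in row 1 is (1,4) = 434 − 303 = 131.
Row 4: 91 + 121 + 106 + ? = 434, so (4,1) = 116.
From column 2, 434 − (86 + 111 + 91) gives (2,2) = 146.
Column 4 must total 434; the given cells sum to 308, so (3,4) = 126.
Main diagonal: 81 + 146 + 106 + ? = 434, so (3,3) = 101.
Anti-diagonal must total 434; the given cells sum to 358, so (2,3) = 76.
Row 2: 146 + 76 + 71 + ? = 434, so (2,1) = 141.
From row 3, 434 − (111 + 101 + 126) gives (3,1) = 96.

81 86 136 131 / 141 146 76 71 / 96 111 101 126 / 116 91 121 106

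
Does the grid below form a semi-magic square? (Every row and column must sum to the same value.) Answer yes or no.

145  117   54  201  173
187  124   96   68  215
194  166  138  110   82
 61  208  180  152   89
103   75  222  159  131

Yes

Row 1: 145 + 117 + 54 + 201 + 173 = 690.
Row 2: 187 + 124 + 96 + 68 + 215 = 690.
Row 3: 194 + 166 + 138 + 110 + 82 = 690.
Row 4: 61 + 208 + 180 + 152 + 89 = 690.
Row 5: 103 + 75 + 222 + 159 + 131 = 690.
Column 1: 145 + 187 + 194 + 61 + 103 = 690.
Column 2: 117 + 124 + 166 + 208 + 75 = 690.
Column 3: 54 + 96 + 138 + 180 + 222 = 690.
Column 4: 201 + 68 + 110 + 152 + 159 = 690.
Column 5: 173 + 215 + 82 + 89 + 131 = 690.
All lines sum to 690.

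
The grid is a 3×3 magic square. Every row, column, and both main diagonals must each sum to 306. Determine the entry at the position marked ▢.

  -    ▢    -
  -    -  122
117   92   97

112

Column 3 must total 306; the given cells sum to 219, so (1,3) = 87.
The remaining cell in anti-diagonal is (2,2) = 306 − 204 = 102.
The remaining cell in row 2 is (2,1) = 306 − 224 = 82.
From column 1, 306 − (82 + 117) gives (1,1) = 107.
Using column 2: 102 + 92 + ? → (1,2) = 306 − 194 = 112.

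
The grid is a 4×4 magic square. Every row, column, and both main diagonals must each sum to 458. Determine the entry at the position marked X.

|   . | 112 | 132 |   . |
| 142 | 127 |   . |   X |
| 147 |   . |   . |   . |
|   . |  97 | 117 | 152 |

Row 4: 97 + 117 + 152 + ? = 458, so (4,1) = 92.
Column 1 needs 458; the known cells sum to 381, so (1,1) = 77.
From column 2, 458 − (112 + 127 + 97) gives (3,2) = 122.
From main diagonal, 458 − (77 + 127 + 152) gives (3,3) = 102.
Row 1 needs 458; the known cells sum to 321, so (1,4) = 137.
From row 3, 458 − (147 + 122 + 102) gives (3,4) = 87.
Column 3: 132 + 102 + 117 + ? = 458, so (2,3) = 107.
Using column 4: 137 + 87 + 152 + ? → (2,4) = 458 − 376 = 82.

82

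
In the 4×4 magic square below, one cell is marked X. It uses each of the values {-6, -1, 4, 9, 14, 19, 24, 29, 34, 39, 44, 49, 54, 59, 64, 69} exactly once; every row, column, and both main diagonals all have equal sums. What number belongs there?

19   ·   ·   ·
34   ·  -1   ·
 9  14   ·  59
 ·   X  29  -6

The 16 entries sum to 504, so each line sums to 504/4 = 126.
Row 3 needs 126; the known cells sum to 82, so (3,3) = 44.
The remaining cell in column 1 is (4,1) = 126 − 62 = 64.
Column 3 must total 126; the given cells sum to 72, so (1,3) = 54.
Main diagonal: 19 + 44 + (-6) + ? = 126, so (2,2) = 69.
The remaining cell in anti-diagonal is (1,4) = 126 − 77 = 49.
Row 1 must total 126; the given cells sum to 122, so (1,2) = 4.
Row 2 must total 126; the given cells sum to 102, so (2,4) = 24.
Using row 4: 64 + 29 + (-6) + ? → (4,2) = 126 − 87 = 39.

39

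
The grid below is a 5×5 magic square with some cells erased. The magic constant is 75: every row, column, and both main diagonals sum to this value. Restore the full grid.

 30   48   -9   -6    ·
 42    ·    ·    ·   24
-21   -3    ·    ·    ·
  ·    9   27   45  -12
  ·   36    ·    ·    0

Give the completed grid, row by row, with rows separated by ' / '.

30 48 -9 -6 12 / 42 -15 3 21 24 / -21 -3 15 33 51 / 6 9 27 45 -12 / 18 36 39 -18 0

Row 1 needs 75; the known cells sum to 63, so (1,5) = 12.
Row 4 must total 75; the given cells sum to 69, so (4,1) = 6.
From column 1, 75 − (30 + 42 + (-21) + 6) gives (5,1) = 18.
Using column 2: 48 + (-3) + 9 + 36 + ? → (2,2) = 75 − 90 = -15.
Column 5: 12 + 24 + (-12) + 0 + ? = 75, so (3,5) = 51.
Main diagonal needs 75; the known cells sum to 60, so (3,3) = 15.
The remaining cell in anti-diagonal is (2,4) = 75 − 54 = 21.
Row 2 must total 75; the given cells sum to 72, so (2,3) = 3.
Row 3 needs 75; the known cells sum to 42, so (3,4) = 33.
From column 3, 75 − (-9 + 3 + 15 + 27) gives (5,3) = 39.
Column 4: -6 + 21 + 33 + 45 + ? = 75, so (5,4) = -18.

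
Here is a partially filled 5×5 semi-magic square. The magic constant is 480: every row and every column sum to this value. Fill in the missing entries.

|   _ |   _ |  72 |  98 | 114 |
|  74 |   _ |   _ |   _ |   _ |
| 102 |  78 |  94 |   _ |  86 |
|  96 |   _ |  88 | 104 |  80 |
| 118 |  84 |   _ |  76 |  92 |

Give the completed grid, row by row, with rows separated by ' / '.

Row 3 must total 480; the given cells sum to 360, so (3,4) = 120.
Row 4 must total 480; the given cells sum to 368, so (4,2) = 112.
Row 5: 118 + 84 + 76 + 92 + ? = 480, so (5,3) = 110.
The remaining cell in column 1 is (1,1) = 480 − 390 = 90.
Using column 3: 72 + 94 + 88 + 110 + ? → (2,3) = 480 − 364 = 116.
Column 4 must total 480; the given cells sum to 398, so (2,4) = 82.
Column 5 must total 480; the given cells sum to 372, so (2,5) = 108.
Using row 1: 90 + 72 + 98 + 114 + ? → (1,2) = 480 − 374 = 106.
Row 2 must total 480; the given cells sum to 380, so (2,2) = 100.

90 106 72 98 114 / 74 100 116 82 108 / 102 78 94 120 86 / 96 112 88 104 80 / 118 84 110 76 92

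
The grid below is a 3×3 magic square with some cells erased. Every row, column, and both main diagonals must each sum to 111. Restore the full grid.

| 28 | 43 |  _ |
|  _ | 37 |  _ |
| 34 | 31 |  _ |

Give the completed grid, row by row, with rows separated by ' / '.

Using row 1: 28 + 43 + ? → (1,3) = 111 − 71 = 40.
Using row 3: 34 + 31 + ? → (3,3) = 111 − 65 = 46.
Column 1: 28 + 34 + ? = 111, so (2,1) = 49.
Using column 3: 40 + 46 + ? → (2,3) = 111 − 86 = 25.

28 43 40 / 49 37 25 / 34 31 46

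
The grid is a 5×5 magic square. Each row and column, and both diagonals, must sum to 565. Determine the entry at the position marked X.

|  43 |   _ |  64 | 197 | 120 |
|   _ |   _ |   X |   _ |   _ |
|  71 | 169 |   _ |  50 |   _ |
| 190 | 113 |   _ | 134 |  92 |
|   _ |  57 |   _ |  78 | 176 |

Row 1: 43 + 64 + 197 + 120 + ? = 565, so (1,2) = 141.
From row 4, 565 − (190 + 113 + 134 + 92) gives (4,3) = 36.
Column 2: 141 + 169 + 113 + 57 + ? = 565, so (2,2) = 85.
Column 4 needs 565; the known cells sum to 459, so (2,4) = 106.
Main diagonal needs 565; the known cells sum to 438, so (3,3) = 127.
Anti-diagonal must total 565; the given cells sum to 466, so (5,1) = 99.
The remaining cell in row 3 is (3,5) = 565 − 417 = 148.
The remaining cell in row 5 is (5,3) = 565 − 410 = 155.
Using column 1: 43 + 71 + 190 + 99 + ? → (2,1) = 565 − 403 = 162.
The remaining cell in column 3 is (2,3) = 565 − 382 = 183.

183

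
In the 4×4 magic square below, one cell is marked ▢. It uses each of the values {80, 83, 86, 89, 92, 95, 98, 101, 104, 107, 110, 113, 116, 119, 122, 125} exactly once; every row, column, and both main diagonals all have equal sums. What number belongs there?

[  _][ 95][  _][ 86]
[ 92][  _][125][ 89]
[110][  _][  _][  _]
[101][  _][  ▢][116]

The 16 entries sum to 1640, so each line sums to 1640/4 = 410.
Row 2 must total 410; the given cells sum to 306, so (2,2) = 104.
Column 1 must total 410; the given cells sum to 303, so (1,1) = 107.
From column 4, 410 − (86 + 89 + 116) gives (3,4) = 119.
Main diagonal must total 410; the given cells sum to 327, so (3,3) = 83.
From anti-diagonal, 410 − (86 + 125 + 101) gives (3,2) = 98.
The remaining cell in row 1 is (1,3) = 410 − 288 = 122.
The remaining cell in column 2 is (4,2) = 410 − 297 = 113.
From column 3, 410 − (122 + 125 + 83) gives (4,3) = 80.

80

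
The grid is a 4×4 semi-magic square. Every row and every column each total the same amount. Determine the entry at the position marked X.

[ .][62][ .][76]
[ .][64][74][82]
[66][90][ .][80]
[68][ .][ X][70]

Column 4 is complete and sums to 308; that is the magic constant.
The remaining cell in row 2 is (2,1) = 308 − 220 = 88.
Row 3: 66 + 90 + 80 + ? = 308, so (3,3) = 72.
Column 1 needs 308; the known cells sum to 222, so (1,1) = 86.
From column 2, 308 − (62 + 64 + 90) gives (4,2) = 92.
Row 1: 86 + 62 + 76 + ? = 308, so (1,3) = 84.
The remaining cell in row 4 is (4,3) = 308 − 230 = 78.

78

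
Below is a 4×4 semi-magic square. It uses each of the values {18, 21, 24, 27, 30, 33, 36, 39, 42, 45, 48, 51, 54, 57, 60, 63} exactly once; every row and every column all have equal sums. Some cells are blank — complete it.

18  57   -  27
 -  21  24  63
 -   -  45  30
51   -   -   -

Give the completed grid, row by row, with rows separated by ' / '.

18 57 60 27 / 54 21 24 63 / 39 48 45 30 / 51 36 33 42

The 16 entries sum to 648, so each line sums to 648/4 = 162.
The remaining cell in row 1 is (1,3) = 162 − 102 = 60.
The remaining cell in row 2 is (2,1) = 162 − 108 = 54.
From column 1, 162 − (18 + 54 + 51) gives (3,1) = 39.
Column 3 needs 162; the known cells sum to 129, so (4,3) = 33.
Column 4 needs 162; the known cells sum to 120, so (4,4) = 42.
From row 3, 162 − (39 + 45 + 30) gives (3,2) = 48.
Using row 4: 51 + 33 + 42 + ? → (4,2) = 162 − 126 = 36.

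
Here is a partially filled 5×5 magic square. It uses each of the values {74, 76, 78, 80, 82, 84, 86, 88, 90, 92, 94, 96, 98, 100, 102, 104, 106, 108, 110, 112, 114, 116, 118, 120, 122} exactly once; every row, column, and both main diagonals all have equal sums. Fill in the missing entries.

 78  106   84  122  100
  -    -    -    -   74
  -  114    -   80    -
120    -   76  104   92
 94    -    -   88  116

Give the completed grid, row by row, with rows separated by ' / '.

78 106 84 122 100 / 112 90 118 96 74 / 86 114 102 80 108 / 120 98 76 104 92 / 94 82 110 88 116

The 25 entries sum to 2450, so each line sums to 2450/5 = 490.
From row 4, 490 − (120 + 76 + 104 + 92) gives (4,2) = 98.
The remaining cell in column 4 is (2,4) = 490 − 394 = 96.
Using column 5: 100 + 74 + 92 + 116 + ? → (3,5) = 490 − 382 = 108.
The remaining cell in anti-diagonal is (3,3) = 490 − 388 = 102.
Row 3 needs 490; the known cells sum to 404, so (3,1) = 86.
Column 1: 78 + 86 + 120 + 94 + ? = 490, so (2,1) = 112.
Main diagonal must total 490; the given cells sum to 400, so (2,2) = 90.
Row 2 must total 490; the given cells sum to 372, so (2,3) = 118.
From column 2, 490 − (106 + 90 + 114 + 98) gives (5,2) = 82.
The remaining cell in column 3 is (5,3) = 490 − 380 = 110.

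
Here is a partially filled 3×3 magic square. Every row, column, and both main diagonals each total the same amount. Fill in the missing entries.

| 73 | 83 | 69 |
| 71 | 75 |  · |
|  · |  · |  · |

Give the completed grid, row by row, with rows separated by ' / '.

Row 1 is already complete: 73 + 83 + 69 = 225, so that is the magic constant.
Using row 2: 71 + 75 + ? → (2,3) = 225 − 146 = 79.
Using column 1: 73 + 71 + ? → (3,1) = 225 − 144 = 81.
The remaining cell in column 2 is (3,2) = 225 − 158 = 67.
Column 3 needs 225; the known cells sum to 148, so (3,3) = 77.

73 83 69 / 71 75 79 / 81 67 77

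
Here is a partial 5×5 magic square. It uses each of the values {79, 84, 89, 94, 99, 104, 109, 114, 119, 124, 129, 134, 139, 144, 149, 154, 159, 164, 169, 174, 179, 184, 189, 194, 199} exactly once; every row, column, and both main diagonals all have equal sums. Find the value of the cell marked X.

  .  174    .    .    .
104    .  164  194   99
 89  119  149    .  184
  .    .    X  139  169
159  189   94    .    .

The 25 entries sum to 3475, so each line sums to 3475/5 = 695.
Row 2: 104 + 164 + 194 + 99 + ? = 695, so (2,2) = 134.
Row 3 needs 695; the known cells sum to 541, so (3,4) = 154.
Column 2 needs 695; the known cells sum to 616, so (4,2) = 79.
The remaining cell in anti-diagonal is (1,5) = 695 − 581 = 114.
The remaining cell in column 5 is (5,5) = 695 − 566 = 129.
Main diagonal: 134 + 149 + 139 + 129 + ? = 695, so (1,1) = 144.
Row 5: 159 + 189 + 94 + 129 + ? = 695, so (5,4) = 124.
Using column 1: 144 + 104 + 89 + 159 + ? → (4,1) = 695 − 496 = 199.
The remaining cell in column 4 is (1,4) = 695 − 611 = 84.
Row 1 needs 695; the known cells sum to 516, so (1,3) = 179.
Row 4 needs 695; the known cells sum to 586, so (4,3) = 109.

109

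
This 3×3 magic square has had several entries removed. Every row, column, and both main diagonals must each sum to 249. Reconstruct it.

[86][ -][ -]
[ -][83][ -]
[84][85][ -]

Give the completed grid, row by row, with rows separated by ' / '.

Row 3 must total 249; the given cells sum to 169, so (3,3) = 80.
Column 1: 86 + 84 + ? = 249, so (2,1) = 79.
Using column 2: 83 + 85 + ? → (1,2) = 249 − 168 = 81.
Anti-diagonal needs 249; the known cells sum to 167, so (1,3) = 82.
Row 2 needs 249; the known cells sum to 162, so (2,3) = 87.

86 81 82 / 79 83 87 / 84 85 80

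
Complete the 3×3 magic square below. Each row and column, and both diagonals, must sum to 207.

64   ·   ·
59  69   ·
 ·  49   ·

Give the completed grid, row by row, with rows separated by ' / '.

64 89 54 / 59 69 79 / 84 49 74

Using row 2: 59 + 69 + ? → (2,3) = 207 − 128 = 79.
Column 1: 64 + 59 + ? = 207, so (3,1) = 84.
Using column 2: 69 + 49 + ? → (1,2) = 207 − 118 = 89.
Main diagonal: 64 + 69 + ? = 207, so (3,3) = 74.
Anti-diagonal: 69 + 84 + ? = 207, so (1,3) = 54.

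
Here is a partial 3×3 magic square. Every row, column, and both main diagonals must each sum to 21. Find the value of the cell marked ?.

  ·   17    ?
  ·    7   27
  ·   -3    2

-8

Using row 2: 7 + 27 + ? → (2,1) = 21 − 34 = -13.
Using row 3: -3 + 2 + ? → (3,1) = 21 − (-1) = 22.
From column 1, 21 − (-13 + 22) gives (1,1) = 12.
From column 3, 21 − (27 + 2) gives (1,3) = -8.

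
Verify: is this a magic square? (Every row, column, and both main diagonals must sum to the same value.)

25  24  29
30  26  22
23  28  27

Yes

Row 1: 25 + 24 + 29 = 78.
Row 2: 30 + 26 + 22 = 78.
Row 3: 23 + 28 + 27 = 78.
Column 1: 25 + 30 + 23 = 78.
Column 2: 24 + 26 + 28 = 78.
Column 3: 29 + 22 + 27 = 78.
Main diagonal: 25 + 26 + 27 = 78.
Anti-diagonal: 29 + 26 + 23 = 78.
All lines sum to 78.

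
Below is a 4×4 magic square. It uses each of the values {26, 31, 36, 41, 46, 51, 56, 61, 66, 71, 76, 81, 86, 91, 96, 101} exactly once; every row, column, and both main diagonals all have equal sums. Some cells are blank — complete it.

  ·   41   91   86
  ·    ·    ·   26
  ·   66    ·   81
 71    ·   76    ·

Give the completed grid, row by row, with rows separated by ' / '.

36 41 91 86 / 96 101 31 26 / 51 66 56 81 / 71 46 76 61

The 16 entries sum to 1016, so each line sums to 1016/4 = 254.
The remaining cell in row 1 is (1,1) = 254 − 218 = 36.
Using column 4: 86 + 26 + 81 + ? → (4,4) = 254 − 193 = 61.
The remaining cell in anti-diagonal is (2,3) = 254 − 223 = 31.
Row 4: 71 + 76 + 61 + ? = 254, so (4,2) = 46.
From column 2, 254 − (41 + 66 + 46) gives (2,2) = 101.
Column 3 needs 254; the known cells sum to 198, so (3,3) = 56.
Row 2 needs 254; the known cells sum to 158, so (2,1) = 96.
The remaining cell in row 3 is (3,1) = 254 − 203 = 51.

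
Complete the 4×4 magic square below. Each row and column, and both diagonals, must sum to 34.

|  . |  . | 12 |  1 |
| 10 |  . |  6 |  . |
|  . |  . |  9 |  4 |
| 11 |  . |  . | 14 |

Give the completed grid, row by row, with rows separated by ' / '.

8 13 12 1 / 10 3 6 15 / 5 16 9 4 / 11 2 7 14

Column 3 must total 34; the given cells sum to 27, so (4,3) = 7.
Column 4 must total 34; the given cells sum to 19, so (2,4) = 15.
Anti-diagonal needs 34; the known cells sum to 18, so (3,2) = 16.
From row 2, 34 − (10 + 6 + 15) gives (2,2) = 3.
Row 3: 16 + 9 + 4 + ? = 34, so (3,1) = 5.
Using row 4: 11 + 7 + 14 + ? → (4,2) = 34 − 32 = 2.
The remaining cell in column 1 is (1,1) = 34 − 26 = 8.
The remaining cell in column 2 is (1,2) = 34 − 21 = 13.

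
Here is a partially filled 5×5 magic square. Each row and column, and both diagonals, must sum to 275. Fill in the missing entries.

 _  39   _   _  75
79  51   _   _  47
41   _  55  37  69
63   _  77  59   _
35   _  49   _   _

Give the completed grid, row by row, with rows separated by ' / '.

57 39 61 43 75 / 79 51 33 65 47 / 41 73 55 37 69 / 63 45 77 59 31 / 35 67 49 71 53

Using row 3: 41 + 55 + 37 + 69 + ? → (3,2) = 275 − 202 = 73.
Column 1 must total 275; the given cells sum to 218, so (1,1) = 57.
Main diagonal: 57 + 51 + 55 + 59 + ? = 275, so (5,5) = 53.
Column 5 needs 275; the known cells sum to 244, so (4,5) = 31.
From row 4, 275 − (63 + 77 + 59 + 31) gives (4,2) = 45.
Column 2 must total 275; the given cells sum to 208, so (5,2) = 67.
Anti-diagonal must total 275; the given cells sum to 210, so (2,4) = 65.
The remaining cell in row 2 is (2,3) = 275 − 242 = 33.
Row 5 needs 275; the known cells sum to 204, so (5,4) = 71.
From column 3, 275 − (33 + 55 + 77 + 49) gives (1,3) = 61.
Column 4 needs 275; the known cells sum to 232, so (1,4) = 43.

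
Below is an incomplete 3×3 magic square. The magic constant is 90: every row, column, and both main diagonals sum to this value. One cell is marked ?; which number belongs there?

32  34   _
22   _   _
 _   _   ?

The remaining cell in row 1 is (1,3) = 90 − 66 = 24.
The remaining cell in column 1 is (3,1) = 90 − 54 = 36.
Anti-diagonal: 24 + 36 + ? = 90, so (2,2) = 30.
From row 2, 90 − (22 + 30) gives (2,3) = 38.
Column 2: 34 + 30 + ? = 90, so (3,2) = 26.
From column 3, 90 − (24 + 38) gives (3,3) = 28.

28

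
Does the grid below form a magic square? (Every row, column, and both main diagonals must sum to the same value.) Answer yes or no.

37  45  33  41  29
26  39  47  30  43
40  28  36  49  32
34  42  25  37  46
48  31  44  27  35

No — main diagonal sums to 184 but column 2 sums to 185.

Row 1: 37 + 45 + 33 + 41 + 29 = 185.
Row 2: 26 + 39 + 47 + 30 + 43 = 185.
Row 3: 40 + 28 + 36 + 49 + 32 = 185.
Row 4: 34 + 42 + 25 + 37 + 46 = 184.
Row 5: 48 + 31 + 44 + 27 + 35 = 185.
Column 1: 37 + 26 + 40 + 34 + 48 = 185.
Column 2: 45 + 39 + 28 + 42 + 31 = 185.
Column 3: 33 + 47 + 36 + 25 + 44 = 185.
Column 4: 41 + 30 + 49 + 37 + 27 = 184.
Column 5: 29 + 43 + 32 + 46 + 35 = 185.
Main diagonal: 37 + 39 + 36 + 37 + 35 = 184.
Anti-diagonal: 29 + 30 + 36 + 42 + 48 = 185.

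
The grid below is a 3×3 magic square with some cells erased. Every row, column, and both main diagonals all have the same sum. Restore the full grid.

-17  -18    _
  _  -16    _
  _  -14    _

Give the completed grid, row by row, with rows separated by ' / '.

Column 2 is already complete: -18 + -16 + -14 = -48, so that is the magic constant.
Row 1 needs -48; the known cells sum to -35, so (1,3) = -13.
From main diagonal, -48 − (-17 + (-16)) gives (3,3) = -15.
Using anti-diagonal: -13 + (-16) + ? → (3,1) = -48 − (-29) = -19.
Column 1: -17 + (-19) + ? = -48, so (2,1) = -12.
From column 3, -48 − (-13 + (-15)) gives (2,3) = -20.

-17 -18 -13 / -12 -16 -20 / -19 -14 -15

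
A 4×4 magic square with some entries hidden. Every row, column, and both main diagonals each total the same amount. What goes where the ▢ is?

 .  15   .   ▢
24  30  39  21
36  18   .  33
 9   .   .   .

Row 2 is complete and sums to 114; that is the magic constant.
The remaining cell in row 3 is (3,3) = 114 − 87 = 27.
Column 1 needs 114; the known cells sum to 69, so (1,1) = 45.
Using column 2: 15 + 30 + 18 + ? → (4,2) = 114 − 63 = 51.
Using main diagonal: 45 + 30 + 27 + ? → (4,4) = 114 − 102 = 12.
The remaining cell in anti-diagonal is (1,4) = 114 − 66 = 48.

48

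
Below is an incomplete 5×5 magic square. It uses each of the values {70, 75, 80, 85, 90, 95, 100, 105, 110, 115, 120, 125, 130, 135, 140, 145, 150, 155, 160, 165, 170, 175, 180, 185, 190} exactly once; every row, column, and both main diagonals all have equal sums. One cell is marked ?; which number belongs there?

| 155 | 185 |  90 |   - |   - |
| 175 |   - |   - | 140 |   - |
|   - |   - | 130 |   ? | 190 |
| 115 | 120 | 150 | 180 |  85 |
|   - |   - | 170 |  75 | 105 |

The 25 entries sum to 3250, so each line sums to 3250/5 = 650.
From column 3, 650 − (90 + 130 + 150 + 170) gives (2,3) = 110.
Main diagonal needs 650; the known cells sum to 570, so (2,2) = 80.
Row 2: 175 + 80 + 110 + 140 + ? = 650, so (2,5) = 145.
Column 5 must total 650; the given cells sum to 525, so (1,5) = 125.
Using anti-diagonal: 125 + 140 + 130 + 120 + ? → (5,1) = 650 − 515 = 135.
The remaining cell in row 1 is (1,4) = 650 − 555 = 95.
The remaining cell in row 5 is (5,2) = 650 − 485 = 165.
Column 1: 155 + 175 + 115 + 135 + ? = 650, so (3,1) = 70.
Column 2 must total 650; the given cells sum to 550, so (3,2) = 100.
The remaining cell in column 4 is (3,4) = 650 − 490 = 160.

160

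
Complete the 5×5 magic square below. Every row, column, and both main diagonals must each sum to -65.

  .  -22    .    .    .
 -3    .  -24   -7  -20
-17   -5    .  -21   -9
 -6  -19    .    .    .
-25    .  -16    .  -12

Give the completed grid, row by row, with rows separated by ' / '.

Using row 2: -3 + (-24) + (-7) + (-20) + ? → (2,2) = -65 − (-54) = -11.
Row 3 must total -65; the given cells sum to -52, so (3,3) = -13.
Using column 1: -3 + (-17) + (-6) + (-25) + ? → (1,1) = -65 − (-51) = -14.
The remaining cell in column 2 is (5,2) = -65 − (-57) = -8.
Main diagonal must total -65; the given cells sum to -50, so (4,4) = -15.
From anti-diagonal, -65 − (-7 + (-13) + (-19) + (-25)) gives (1,5) = -1.
Row 5 must total -65; the given cells sum to -61, so (5,4) = -4.
Using column 4: -7 + (-21) + (-15) + (-4) + ? → (1,4) = -65 − (-47) = -18.
Column 5 must total -65; the given cells sum to -42, so (4,5) = -23.
The remaining cell in row 1 is (1,3) = -65 − (-55) = -10.
From row 4, -65 − (-6 + (-19) + (-15) + (-23)) gives (4,3) = -2.

-14 -22 -10 -18 -1 / -3 -11 -24 -7 -20 / -17 -5 -13 -21 -9 / -6 -19 -2 -15 -23 / -25 -8 -16 -4 -12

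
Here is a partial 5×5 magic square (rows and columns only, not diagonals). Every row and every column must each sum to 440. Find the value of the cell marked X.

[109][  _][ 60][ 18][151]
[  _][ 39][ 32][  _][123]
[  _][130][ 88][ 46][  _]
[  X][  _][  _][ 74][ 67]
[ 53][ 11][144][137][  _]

25

The remaining cell in row 1 is (1,2) = 440 − 338 = 102.
Row 5 must total 440; the given cells sum to 345, so (5,5) = 95.
From column 2, 440 − (102 + 39 + 130 + 11) gives (4,2) = 158.
Column 3 needs 440; the known cells sum to 324, so (4,3) = 116.
From column 4, 440 − (18 + 46 + 74 + 137) gives (2,4) = 165.
From column 5, 440 − (151 + 123 + 67 + 95) gives (3,5) = 4.
From row 2, 440 − (39 + 32 + 165 + 123) gives (2,1) = 81.
Using row 3: 130 + 88 + 46 + 4 + ? → (3,1) = 440 − 268 = 172.
Using row 4: 158 + 116 + 74 + 67 + ? → (4,1) = 440 − 415 = 25.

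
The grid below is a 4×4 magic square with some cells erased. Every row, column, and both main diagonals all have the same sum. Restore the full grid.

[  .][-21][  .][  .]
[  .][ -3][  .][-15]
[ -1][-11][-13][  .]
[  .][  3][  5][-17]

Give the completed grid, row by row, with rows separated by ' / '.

Column 2 is already complete: -21 + -3 + -11 + 3 = -32, so that is the magic constant.
From row 3, -32 − (-1 + (-11) + (-13)) gives (3,4) = -7.
The remaining cell in row 4 is (4,1) = -32 − (-9) = -23.
Column 4 must total -32; the given cells sum to -39, so (1,4) = 7.
Using main diagonal: -3 + (-13) + (-17) + ? → (1,1) = -32 − (-33) = 1.
Anti-diagonal: 7 + (-11) + (-23) + ? = -32, so (2,3) = -5.
Row 1 needs -32; the known cells sum to -13, so (1,3) = -19.
The remaining cell in row 2 is (2,1) = -32 − (-23) = -9.

1 -21 -19 7 / -9 -3 -5 -15 / -1 -11 -13 -7 / -23 3 5 -17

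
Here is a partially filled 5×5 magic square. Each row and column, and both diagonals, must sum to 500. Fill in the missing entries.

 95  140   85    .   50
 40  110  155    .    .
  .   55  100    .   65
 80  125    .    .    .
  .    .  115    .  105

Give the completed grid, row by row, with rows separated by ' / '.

Using row 1: 95 + 140 + 85 + 50 + ? → (1,4) = 500 − 370 = 130.
The remaining cell in column 2 is (5,2) = 500 − 430 = 70.
Using column 3: 85 + 155 + 100 + 115 + ? → (4,3) = 500 − 455 = 45.
The remaining cell in main diagonal is (4,4) = 500 − 410 = 90.
Row 4 must total 500; the given cells sum to 340, so (4,5) = 160.
The remaining cell in column 5 is (2,5) = 500 − 380 = 120.
From row 2, 500 − (40 + 110 + 155 + 120) gives (2,4) = 75.
From anti-diagonal, 500 − (50 + 75 + 100 + 125) gives (5,1) = 150.
Row 5 needs 500; the known cells sum to 440, so (5,4) = 60.
Column 1: 95 + 40 + 80 + 150 + ? = 500, so (3,1) = 135.
The remaining cell in column 4 is (3,4) = 500 − 355 = 145.

95 140 85 130 50 / 40 110 155 75 120 / 135 55 100 145 65 / 80 125 45 90 160 / 150 70 115 60 105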